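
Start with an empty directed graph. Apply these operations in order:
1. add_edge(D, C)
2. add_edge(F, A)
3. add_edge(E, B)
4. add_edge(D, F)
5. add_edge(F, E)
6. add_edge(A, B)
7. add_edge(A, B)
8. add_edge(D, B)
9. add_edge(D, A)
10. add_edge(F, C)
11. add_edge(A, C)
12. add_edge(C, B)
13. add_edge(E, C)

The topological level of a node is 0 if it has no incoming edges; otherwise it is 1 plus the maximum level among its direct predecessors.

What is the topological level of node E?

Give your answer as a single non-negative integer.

Answer: 2

Derivation:
Op 1: add_edge(D, C). Edges now: 1
Op 2: add_edge(F, A). Edges now: 2
Op 3: add_edge(E, B). Edges now: 3
Op 4: add_edge(D, F). Edges now: 4
Op 5: add_edge(F, E). Edges now: 5
Op 6: add_edge(A, B). Edges now: 6
Op 7: add_edge(A, B) (duplicate, no change). Edges now: 6
Op 8: add_edge(D, B). Edges now: 7
Op 9: add_edge(D, A). Edges now: 8
Op 10: add_edge(F, C). Edges now: 9
Op 11: add_edge(A, C). Edges now: 10
Op 12: add_edge(C, B). Edges now: 11
Op 13: add_edge(E, C). Edges now: 12
Compute levels (Kahn BFS):
  sources (in-degree 0): D
  process D: level=0
    D->A: in-degree(A)=1, level(A)>=1
    D->B: in-degree(B)=3, level(B)>=1
    D->C: in-degree(C)=3, level(C)>=1
    D->F: in-degree(F)=0, level(F)=1, enqueue
  process F: level=1
    F->A: in-degree(A)=0, level(A)=2, enqueue
    F->C: in-degree(C)=2, level(C)>=2
    F->E: in-degree(E)=0, level(E)=2, enqueue
  process A: level=2
    A->B: in-degree(B)=2, level(B)>=3
    A->C: in-degree(C)=1, level(C)>=3
  process E: level=2
    E->B: in-degree(B)=1, level(B)>=3
    E->C: in-degree(C)=0, level(C)=3, enqueue
  process C: level=3
    C->B: in-degree(B)=0, level(B)=4, enqueue
  process B: level=4
All levels: A:2, B:4, C:3, D:0, E:2, F:1
level(E) = 2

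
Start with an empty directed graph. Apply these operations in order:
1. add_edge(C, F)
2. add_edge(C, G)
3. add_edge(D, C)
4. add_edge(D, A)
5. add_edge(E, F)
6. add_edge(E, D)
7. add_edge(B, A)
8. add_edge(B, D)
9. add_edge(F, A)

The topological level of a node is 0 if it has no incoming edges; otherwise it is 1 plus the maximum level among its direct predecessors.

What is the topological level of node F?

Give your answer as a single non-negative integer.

Answer: 3

Derivation:
Op 1: add_edge(C, F). Edges now: 1
Op 2: add_edge(C, G). Edges now: 2
Op 3: add_edge(D, C). Edges now: 3
Op 4: add_edge(D, A). Edges now: 4
Op 5: add_edge(E, F). Edges now: 5
Op 6: add_edge(E, D). Edges now: 6
Op 7: add_edge(B, A). Edges now: 7
Op 8: add_edge(B, D). Edges now: 8
Op 9: add_edge(F, A). Edges now: 9
Compute levels (Kahn BFS):
  sources (in-degree 0): B, E
  process B: level=0
    B->A: in-degree(A)=2, level(A)>=1
    B->D: in-degree(D)=1, level(D)>=1
  process E: level=0
    E->D: in-degree(D)=0, level(D)=1, enqueue
    E->F: in-degree(F)=1, level(F)>=1
  process D: level=1
    D->A: in-degree(A)=1, level(A)>=2
    D->C: in-degree(C)=0, level(C)=2, enqueue
  process C: level=2
    C->F: in-degree(F)=0, level(F)=3, enqueue
    C->G: in-degree(G)=0, level(G)=3, enqueue
  process F: level=3
    F->A: in-degree(A)=0, level(A)=4, enqueue
  process G: level=3
  process A: level=4
All levels: A:4, B:0, C:2, D:1, E:0, F:3, G:3
level(F) = 3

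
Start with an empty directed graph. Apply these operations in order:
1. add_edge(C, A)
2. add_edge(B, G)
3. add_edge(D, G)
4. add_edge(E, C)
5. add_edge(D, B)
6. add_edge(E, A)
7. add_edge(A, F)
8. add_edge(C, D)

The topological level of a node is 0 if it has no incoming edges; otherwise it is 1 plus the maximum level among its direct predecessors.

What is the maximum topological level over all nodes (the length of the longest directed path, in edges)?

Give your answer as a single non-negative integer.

Answer: 4

Derivation:
Op 1: add_edge(C, A). Edges now: 1
Op 2: add_edge(B, G). Edges now: 2
Op 3: add_edge(D, G). Edges now: 3
Op 4: add_edge(E, C). Edges now: 4
Op 5: add_edge(D, B). Edges now: 5
Op 6: add_edge(E, A). Edges now: 6
Op 7: add_edge(A, F). Edges now: 7
Op 8: add_edge(C, D). Edges now: 8
Compute levels (Kahn BFS):
  sources (in-degree 0): E
  process E: level=0
    E->A: in-degree(A)=1, level(A)>=1
    E->C: in-degree(C)=0, level(C)=1, enqueue
  process C: level=1
    C->A: in-degree(A)=0, level(A)=2, enqueue
    C->D: in-degree(D)=0, level(D)=2, enqueue
  process A: level=2
    A->F: in-degree(F)=0, level(F)=3, enqueue
  process D: level=2
    D->B: in-degree(B)=0, level(B)=3, enqueue
    D->G: in-degree(G)=1, level(G)>=3
  process F: level=3
  process B: level=3
    B->G: in-degree(G)=0, level(G)=4, enqueue
  process G: level=4
All levels: A:2, B:3, C:1, D:2, E:0, F:3, G:4
max level = 4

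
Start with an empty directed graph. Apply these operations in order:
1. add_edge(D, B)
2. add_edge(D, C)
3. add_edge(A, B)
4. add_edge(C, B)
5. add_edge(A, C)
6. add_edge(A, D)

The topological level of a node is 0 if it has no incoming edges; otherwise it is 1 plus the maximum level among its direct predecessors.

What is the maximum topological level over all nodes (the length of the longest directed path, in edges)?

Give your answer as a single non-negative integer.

Op 1: add_edge(D, B). Edges now: 1
Op 2: add_edge(D, C). Edges now: 2
Op 3: add_edge(A, B). Edges now: 3
Op 4: add_edge(C, B). Edges now: 4
Op 5: add_edge(A, C). Edges now: 5
Op 6: add_edge(A, D). Edges now: 6
Compute levels (Kahn BFS):
  sources (in-degree 0): A
  process A: level=0
    A->B: in-degree(B)=2, level(B)>=1
    A->C: in-degree(C)=1, level(C)>=1
    A->D: in-degree(D)=0, level(D)=1, enqueue
  process D: level=1
    D->B: in-degree(B)=1, level(B)>=2
    D->C: in-degree(C)=0, level(C)=2, enqueue
  process C: level=2
    C->B: in-degree(B)=0, level(B)=3, enqueue
  process B: level=3
All levels: A:0, B:3, C:2, D:1
max level = 3

Answer: 3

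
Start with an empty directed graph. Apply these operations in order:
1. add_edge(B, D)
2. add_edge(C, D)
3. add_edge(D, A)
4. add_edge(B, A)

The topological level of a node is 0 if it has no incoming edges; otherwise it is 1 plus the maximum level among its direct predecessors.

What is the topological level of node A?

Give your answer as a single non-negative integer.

Answer: 2

Derivation:
Op 1: add_edge(B, D). Edges now: 1
Op 2: add_edge(C, D). Edges now: 2
Op 3: add_edge(D, A). Edges now: 3
Op 4: add_edge(B, A). Edges now: 4
Compute levels (Kahn BFS):
  sources (in-degree 0): B, C
  process B: level=0
    B->A: in-degree(A)=1, level(A)>=1
    B->D: in-degree(D)=1, level(D)>=1
  process C: level=0
    C->D: in-degree(D)=0, level(D)=1, enqueue
  process D: level=1
    D->A: in-degree(A)=0, level(A)=2, enqueue
  process A: level=2
All levels: A:2, B:0, C:0, D:1
level(A) = 2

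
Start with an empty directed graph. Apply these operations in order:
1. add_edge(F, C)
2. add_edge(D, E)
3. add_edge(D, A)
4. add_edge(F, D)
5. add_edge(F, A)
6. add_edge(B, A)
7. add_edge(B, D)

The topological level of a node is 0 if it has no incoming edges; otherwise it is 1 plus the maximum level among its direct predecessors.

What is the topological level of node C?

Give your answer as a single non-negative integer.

Op 1: add_edge(F, C). Edges now: 1
Op 2: add_edge(D, E). Edges now: 2
Op 3: add_edge(D, A). Edges now: 3
Op 4: add_edge(F, D). Edges now: 4
Op 5: add_edge(F, A). Edges now: 5
Op 6: add_edge(B, A). Edges now: 6
Op 7: add_edge(B, D). Edges now: 7
Compute levels (Kahn BFS):
  sources (in-degree 0): B, F
  process B: level=0
    B->A: in-degree(A)=2, level(A)>=1
    B->D: in-degree(D)=1, level(D)>=1
  process F: level=0
    F->A: in-degree(A)=1, level(A)>=1
    F->C: in-degree(C)=0, level(C)=1, enqueue
    F->D: in-degree(D)=0, level(D)=1, enqueue
  process C: level=1
  process D: level=1
    D->A: in-degree(A)=0, level(A)=2, enqueue
    D->E: in-degree(E)=0, level(E)=2, enqueue
  process A: level=2
  process E: level=2
All levels: A:2, B:0, C:1, D:1, E:2, F:0
level(C) = 1

Answer: 1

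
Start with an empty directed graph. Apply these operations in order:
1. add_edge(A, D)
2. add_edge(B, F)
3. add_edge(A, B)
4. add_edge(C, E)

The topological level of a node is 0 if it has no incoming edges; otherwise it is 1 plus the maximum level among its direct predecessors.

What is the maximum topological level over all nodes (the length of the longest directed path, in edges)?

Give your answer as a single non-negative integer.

Op 1: add_edge(A, D). Edges now: 1
Op 2: add_edge(B, F). Edges now: 2
Op 3: add_edge(A, B). Edges now: 3
Op 4: add_edge(C, E). Edges now: 4
Compute levels (Kahn BFS):
  sources (in-degree 0): A, C
  process A: level=0
    A->B: in-degree(B)=0, level(B)=1, enqueue
    A->D: in-degree(D)=0, level(D)=1, enqueue
  process C: level=0
    C->E: in-degree(E)=0, level(E)=1, enqueue
  process B: level=1
    B->F: in-degree(F)=0, level(F)=2, enqueue
  process D: level=1
  process E: level=1
  process F: level=2
All levels: A:0, B:1, C:0, D:1, E:1, F:2
max level = 2

Answer: 2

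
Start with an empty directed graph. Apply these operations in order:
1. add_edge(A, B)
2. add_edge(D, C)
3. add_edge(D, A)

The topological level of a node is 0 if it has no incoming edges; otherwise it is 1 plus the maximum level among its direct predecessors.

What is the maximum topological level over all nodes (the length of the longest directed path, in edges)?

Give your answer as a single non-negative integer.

Answer: 2

Derivation:
Op 1: add_edge(A, B). Edges now: 1
Op 2: add_edge(D, C). Edges now: 2
Op 3: add_edge(D, A). Edges now: 3
Compute levels (Kahn BFS):
  sources (in-degree 0): D
  process D: level=0
    D->A: in-degree(A)=0, level(A)=1, enqueue
    D->C: in-degree(C)=0, level(C)=1, enqueue
  process A: level=1
    A->B: in-degree(B)=0, level(B)=2, enqueue
  process C: level=1
  process B: level=2
All levels: A:1, B:2, C:1, D:0
max level = 2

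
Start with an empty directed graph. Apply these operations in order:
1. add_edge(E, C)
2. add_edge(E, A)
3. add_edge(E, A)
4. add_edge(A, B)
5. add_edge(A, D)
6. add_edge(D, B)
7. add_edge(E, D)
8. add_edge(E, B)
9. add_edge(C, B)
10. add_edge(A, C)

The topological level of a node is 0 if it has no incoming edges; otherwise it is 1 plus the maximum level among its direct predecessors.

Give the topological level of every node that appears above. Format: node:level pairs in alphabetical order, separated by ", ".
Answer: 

Answer: A:1, B:3, C:2, D:2, E:0

Derivation:
Op 1: add_edge(E, C). Edges now: 1
Op 2: add_edge(E, A). Edges now: 2
Op 3: add_edge(E, A) (duplicate, no change). Edges now: 2
Op 4: add_edge(A, B). Edges now: 3
Op 5: add_edge(A, D). Edges now: 4
Op 6: add_edge(D, B). Edges now: 5
Op 7: add_edge(E, D). Edges now: 6
Op 8: add_edge(E, B). Edges now: 7
Op 9: add_edge(C, B). Edges now: 8
Op 10: add_edge(A, C). Edges now: 9
Compute levels (Kahn BFS):
  sources (in-degree 0): E
  process E: level=0
    E->A: in-degree(A)=0, level(A)=1, enqueue
    E->B: in-degree(B)=3, level(B)>=1
    E->C: in-degree(C)=1, level(C)>=1
    E->D: in-degree(D)=1, level(D)>=1
  process A: level=1
    A->B: in-degree(B)=2, level(B)>=2
    A->C: in-degree(C)=0, level(C)=2, enqueue
    A->D: in-degree(D)=0, level(D)=2, enqueue
  process C: level=2
    C->B: in-degree(B)=1, level(B)>=3
  process D: level=2
    D->B: in-degree(B)=0, level(B)=3, enqueue
  process B: level=3
All levels: A:1, B:3, C:2, D:2, E:0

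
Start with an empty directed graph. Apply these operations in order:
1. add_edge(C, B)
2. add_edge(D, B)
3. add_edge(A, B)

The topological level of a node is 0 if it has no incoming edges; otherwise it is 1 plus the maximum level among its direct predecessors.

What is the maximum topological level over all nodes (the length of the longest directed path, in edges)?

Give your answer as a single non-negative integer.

Answer: 1

Derivation:
Op 1: add_edge(C, B). Edges now: 1
Op 2: add_edge(D, B). Edges now: 2
Op 3: add_edge(A, B). Edges now: 3
Compute levels (Kahn BFS):
  sources (in-degree 0): A, C, D
  process A: level=0
    A->B: in-degree(B)=2, level(B)>=1
  process C: level=0
    C->B: in-degree(B)=1, level(B)>=1
  process D: level=0
    D->B: in-degree(B)=0, level(B)=1, enqueue
  process B: level=1
All levels: A:0, B:1, C:0, D:0
max level = 1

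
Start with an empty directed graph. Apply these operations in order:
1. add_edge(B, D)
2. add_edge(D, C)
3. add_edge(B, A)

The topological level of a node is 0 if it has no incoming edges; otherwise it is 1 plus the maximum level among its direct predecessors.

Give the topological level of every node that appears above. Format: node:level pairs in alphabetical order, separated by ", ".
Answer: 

Answer: A:1, B:0, C:2, D:1

Derivation:
Op 1: add_edge(B, D). Edges now: 1
Op 2: add_edge(D, C). Edges now: 2
Op 3: add_edge(B, A). Edges now: 3
Compute levels (Kahn BFS):
  sources (in-degree 0): B
  process B: level=0
    B->A: in-degree(A)=0, level(A)=1, enqueue
    B->D: in-degree(D)=0, level(D)=1, enqueue
  process A: level=1
  process D: level=1
    D->C: in-degree(C)=0, level(C)=2, enqueue
  process C: level=2
All levels: A:1, B:0, C:2, D:1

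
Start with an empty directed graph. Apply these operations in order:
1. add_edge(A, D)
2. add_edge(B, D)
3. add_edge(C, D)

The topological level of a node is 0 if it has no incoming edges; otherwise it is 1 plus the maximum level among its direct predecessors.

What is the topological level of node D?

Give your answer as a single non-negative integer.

Answer: 1

Derivation:
Op 1: add_edge(A, D). Edges now: 1
Op 2: add_edge(B, D). Edges now: 2
Op 3: add_edge(C, D). Edges now: 3
Compute levels (Kahn BFS):
  sources (in-degree 0): A, B, C
  process A: level=0
    A->D: in-degree(D)=2, level(D)>=1
  process B: level=0
    B->D: in-degree(D)=1, level(D)>=1
  process C: level=0
    C->D: in-degree(D)=0, level(D)=1, enqueue
  process D: level=1
All levels: A:0, B:0, C:0, D:1
level(D) = 1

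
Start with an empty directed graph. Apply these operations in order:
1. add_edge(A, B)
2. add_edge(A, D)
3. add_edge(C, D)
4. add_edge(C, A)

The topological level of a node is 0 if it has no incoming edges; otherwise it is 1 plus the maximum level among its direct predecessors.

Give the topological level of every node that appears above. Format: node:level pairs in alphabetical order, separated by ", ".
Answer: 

Answer: A:1, B:2, C:0, D:2

Derivation:
Op 1: add_edge(A, B). Edges now: 1
Op 2: add_edge(A, D). Edges now: 2
Op 3: add_edge(C, D). Edges now: 3
Op 4: add_edge(C, A). Edges now: 4
Compute levels (Kahn BFS):
  sources (in-degree 0): C
  process C: level=0
    C->A: in-degree(A)=0, level(A)=1, enqueue
    C->D: in-degree(D)=1, level(D)>=1
  process A: level=1
    A->B: in-degree(B)=0, level(B)=2, enqueue
    A->D: in-degree(D)=0, level(D)=2, enqueue
  process B: level=2
  process D: level=2
All levels: A:1, B:2, C:0, D:2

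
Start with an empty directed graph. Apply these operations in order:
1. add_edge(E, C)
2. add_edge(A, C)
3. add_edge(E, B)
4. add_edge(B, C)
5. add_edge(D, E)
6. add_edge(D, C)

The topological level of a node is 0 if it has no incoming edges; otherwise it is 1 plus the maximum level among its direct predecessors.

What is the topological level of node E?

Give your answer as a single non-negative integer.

Op 1: add_edge(E, C). Edges now: 1
Op 2: add_edge(A, C). Edges now: 2
Op 3: add_edge(E, B). Edges now: 3
Op 4: add_edge(B, C). Edges now: 4
Op 5: add_edge(D, E). Edges now: 5
Op 6: add_edge(D, C). Edges now: 6
Compute levels (Kahn BFS):
  sources (in-degree 0): A, D
  process A: level=0
    A->C: in-degree(C)=3, level(C)>=1
  process D: level=0
    D->C: in-degree(C)=2, level(C)>=1
    D->E: in-degree(E)=0, level(E)=1, enqueue
  process E: level=1
    E->B: in-degree(B)=0, level(B)=2, enqueue
    E->C: in-degree(C)=1, level(C)>=2
  process B: level=2
    B->C: in-degree(C)=0, level(C)=3, enqueue
  process C: level=3
All levels: A:0, B:2, C:3, D:0, E:1
level(E) = 1

Answer: 1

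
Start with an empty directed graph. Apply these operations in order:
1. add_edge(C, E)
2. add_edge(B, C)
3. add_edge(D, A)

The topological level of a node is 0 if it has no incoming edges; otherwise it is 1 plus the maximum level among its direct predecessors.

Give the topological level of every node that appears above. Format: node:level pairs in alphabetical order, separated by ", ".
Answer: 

Op 1: add_edge(C, E). Edges now: 1
Op 2: add_edge(B, C). Edges now: 2
Op 3: add_edge(D, A). Edges now: 3
Compute levels (Kahn BFS):
  sources (in-degree 0): B, D
  process B: level=0
    B->C: in-degree(C)=0, level(C)=1, enqueue
  process D: level=0
    D->A: in-degree(A)=0, level(A)=1, enqueue
  process C: level=1
    C->E: in-degree(E)=0, level(E)=2, enqueue
  process A: level=1
  process E: level=2
All levels: A:1, B:0, C:1, D:0, E:2

Answer: A:1, B:0, C:1, D:0, E:2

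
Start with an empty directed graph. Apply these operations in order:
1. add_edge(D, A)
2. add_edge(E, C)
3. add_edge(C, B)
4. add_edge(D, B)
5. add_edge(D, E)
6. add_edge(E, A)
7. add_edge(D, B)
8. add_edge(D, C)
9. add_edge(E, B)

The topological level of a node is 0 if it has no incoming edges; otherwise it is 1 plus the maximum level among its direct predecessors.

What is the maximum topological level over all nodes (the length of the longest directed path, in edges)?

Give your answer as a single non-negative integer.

Answer: 3

Derivation:
Op 1: add_edge(D, A). Edges now: 1
Op 2: add_edge(E, C). Edges now: 2
Op 3: add_edge(C, B). Edges now: 3
Op 4: add_edge(D, B). Edges now: 4
Op 5: add_edge(D, E). Edges now: 5
Op 6: add_edge(E, A). Edges now: 6
Op 7: add_edge(D, B) (duplicate, no change). Edges now: 6
Op 8: add_edge(D, C). Edges now: 7
Op 9: add_edge(E, B). Edges now: 8
Compute levels (Kahn BFS):
  sources (in-degree 0): D
  process D: level=0
    D->A: in-degree(A)=1, level(A)>=1
    D->B: in-degree(B)=2, level(B)>=1
    D->C: in-degree(C)=1, level(C)>=1
    D->E: in-degree(E)=0, level(E)=1, enqueue
  process E: level=1
    E->A: in-degree(A)=0, level(A)=2, enqueue
    E->B: in-degree(B)=1, level(B)>=2
    E->C: in-degree(C)=0, level(C)=2, enqueue
  process A: level=2
  process C: level=2
    C->B: in-degree(B)=0, level(B)=3, enqueue
  process B: level=3
All levels: A:2, B:3, C:2, D:0, E:1
max level = 3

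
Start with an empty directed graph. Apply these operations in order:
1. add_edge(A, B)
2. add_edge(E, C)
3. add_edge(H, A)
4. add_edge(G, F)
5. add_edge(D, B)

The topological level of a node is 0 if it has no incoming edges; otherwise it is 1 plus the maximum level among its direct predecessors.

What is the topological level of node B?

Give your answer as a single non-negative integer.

Op 1: add_edge(A, B). Edges now: 1
Op 2: add_edge(E, C). Edges now: 2
Op 3: add_edge(H, A). Edges now: 3
Op 4: add_edge(G, F). Edges now: 4
Op 5: add_edge(D, B). Edges now: 5
Compute levels (Kahn BFS):
  sources (in-degree 0): D, E, G, H
  process D: level=0
    D->B: in-degree(B)=1, level(B)>=1
  process E: level=0
    E->C: in-degree(C)=0, level(C)=1, enqueue
  process G: level=0
    G->F: in-degree(F)=0, level(F)=1, enqueue
  process H: level=0
    H->A: in-degree(A)=0, level(A)=1, enqueue
  process C: level=1
  process F: level=1
  process A: level=1
    A->B: in-degree(B)=0, level(B)=2, enqueue
  process B: level=2
All levels: A:1, B:2, C:1, D:0, E:0, F:1, G:0, H:0
level(B) = 2

Answer: 2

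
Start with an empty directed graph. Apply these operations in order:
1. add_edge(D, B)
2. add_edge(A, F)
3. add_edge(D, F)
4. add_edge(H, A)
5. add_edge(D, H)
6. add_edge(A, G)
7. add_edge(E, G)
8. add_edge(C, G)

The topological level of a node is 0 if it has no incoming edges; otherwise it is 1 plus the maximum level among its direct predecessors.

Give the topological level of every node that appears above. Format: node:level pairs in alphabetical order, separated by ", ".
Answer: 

Op 1: add_edge(D, B). Edges now: 1
Op 2: add_edge(A, F). Edges now: 2
Op 3: add_edge(D, F). Edges now: 3
Op 4: add_edge(H, A). Edges now: 4
Op 5: add_edge(D, H). Edges now: 5
Op 6: add_edge(A, G). Edges now: 6
Op 7: add_edge(E, G). Edges now: 7
Op 8: add_edge(C, G). Edges now: 8
Compute levels (Kahn BFS):
  sources (in-degree 0): C, D, E
  process C: level=0
    C->G: in-degree(G)=2, level(G)>=1
  process D: level=0
    D->B: in-degree(B)=0, level(B)=1, enqueue
    D->F: in-degree(F)=1, level(F)>=1
    D->H: in-degree(H)=0, level(H)=1, enqueue
  process E: level=0
    E->G: in-degree(G)=1, level(G)>=1
  process B: level=1
  process H: level=1
    H->A: in-degree(A)=0, level(A)=2, enqueue
  process A: level=2
    A->F: in-degree(F)=0, level(F)=3, enqueue
    A->G: in-degree(G)=0, level(G)=3, enqueue
  process F: level=3
  process G: level=3
All levels: A:2, B:1, C:0, D:0, E:0, F:3, G:3, H:1

Answer: A:2, B:1, C:0, D:0, E:0, F:3, G:3, H:1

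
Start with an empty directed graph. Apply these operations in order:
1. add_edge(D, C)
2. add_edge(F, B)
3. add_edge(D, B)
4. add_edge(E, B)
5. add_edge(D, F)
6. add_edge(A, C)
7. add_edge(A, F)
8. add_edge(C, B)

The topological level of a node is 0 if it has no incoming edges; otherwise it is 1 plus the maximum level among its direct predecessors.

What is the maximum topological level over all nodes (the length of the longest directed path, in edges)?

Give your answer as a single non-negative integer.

Op 1: add_edge(D, C). Edges now: 1
Op 2: add_edge(F, B). Edges now: 2
Op 3: add_edge(D, B). Edges now: 3
Op 4: add_edge(E, B). Edges now: 4
Op 5: add_edge(D, F). Edges now: 5
Op 6: add_edge(A, C). Edges now: 6
Op 7: add_edge(A, F). Edges now: 7
Op 8: add_edge(C, B). Edges now: 8
Compute levels (Kahn BFS):
  sources (in-degree 0): A, D, E
  process A: level=0
    A->C: in-degree(C)=1, level(C)>=1
    A->F: in-degree(F)=1, level(F)>=1
  process D: level=0
    D->B: in-degree(B)=3, level(B)>=1
    D->C: in-degree(C)=0, level(C)=1, enqueue
    D->F: in-degree(F)=0, level(F)=1, enqueue
  process E: level=0
    E->B: in-degree(B)=2, level(B)>=1
  process C: level=1
    C->B: in-degree(B)=1, level(B)>=2
  process F: level=1
    F->B: in-degree(B)=0, level(B)=2, enqueue
  process B: level=2
All levels: A:0, B:2, C:1, D:0, E:0, F:1
max level = 2

Answer: 2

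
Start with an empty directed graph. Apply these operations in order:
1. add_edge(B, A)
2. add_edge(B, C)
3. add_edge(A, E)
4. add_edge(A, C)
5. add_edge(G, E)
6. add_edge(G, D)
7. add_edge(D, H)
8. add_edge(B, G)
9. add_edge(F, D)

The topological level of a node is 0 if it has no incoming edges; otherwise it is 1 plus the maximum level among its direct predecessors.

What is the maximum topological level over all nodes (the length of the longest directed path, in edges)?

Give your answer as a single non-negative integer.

Answer: 3

Derivation:
Op 1: add_edge(B, A). Edges now: 1
Op 2: add_edge(B, C). Edges now: 2
Op 3: add_edge(A, E). Edges now: 3
Op 4: add_edge(A, C). Edges now: 4
Op 5: add_edge(G, E). Edges now: 5
Op 6: add_edge(G, D). Edges now: 6
Op 7: add_edge(D, H). Edges now: 7
Op 8: add_edge(B, G). Edges now: 8
Op 9: add_edge(F, D). Edges now: 9
Compute levels (Kahn BFS):
  sources (in-degree 0): B, F
  process B: level=0
    B->A: in-degree(A)=0, level(A)=1, enqueue
    B->C: in-degree(C)=1, level(C)>=1
    B->G: in-degree(G)=0, level(G)=1, enqueue
  process F: level=0
    F->D: in-degree(D)=1, level(D)>=1
  process A: level=1
    A->C: in-degree(C)=0, level(C)=2, enqueue
    A->E: in-degree(E)=1, level(E)>=2
  process G: level=1
    G->D: in-degree(D)=0, level(D)=2, enqueue
    G->E: in-degree(E)=0, level(E)=2, enqueue
  process C: level=2
  process D: level=2
    D->H: in-degree(H)=0, level(H)=3, enqueue
  process E: level=2
  process H: level=3
All levels: A:1, B:0, C:2, D:2, E:2, F:0, G:1, H:3
max level = 3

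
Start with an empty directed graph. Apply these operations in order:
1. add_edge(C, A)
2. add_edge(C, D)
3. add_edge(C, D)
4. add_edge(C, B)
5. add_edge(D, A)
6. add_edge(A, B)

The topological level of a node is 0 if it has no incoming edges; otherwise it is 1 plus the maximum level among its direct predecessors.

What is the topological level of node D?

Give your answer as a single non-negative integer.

Answer: 1

Derivation:
Op 1: add_edge(C, A). Edges now: 1
Op 2: add_edge(C, D). Edges now: 2
Op 3: add_edge(C, D) (duplicate, no change). Edges now: 2
Op 4: add_edge(C, B). Edges now: 3
Op 5: add_edge(D, A). Edges now: 4
Op 6: add_edge(A, B). Edges now: 5
Compute levels (Kahn BFS):
  sources (in-degree 0): C
  process C: level=0
    C->A: in-degree(A)=1, level(A)>=1
    C->B: in-degree(B)=1, level(B)>=1
    C->D: in-degree(D)=0, level(D)=1, enqueue
  process D: level=1
    D->A: in-degree(A)=0, level(A)=2, enqueue
  process A: level=2
    A->B: in-degree(B)=0, level(B)=3, enqueue
  process B: level=3
All levels: A:2, B:3, C:0, D:1
level(D) = 1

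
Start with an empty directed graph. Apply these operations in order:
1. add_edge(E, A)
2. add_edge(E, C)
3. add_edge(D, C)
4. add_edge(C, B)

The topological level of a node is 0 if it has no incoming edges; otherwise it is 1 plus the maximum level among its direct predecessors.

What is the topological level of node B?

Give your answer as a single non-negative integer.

Answer: 2

Derivation:
Op 1: add_edge(E, A). Edges now: 1
Op 2: add_edge(E, C). Edges now: 2
Op 3: add_edge(D, C). Edges now: 3
Op 4: add_edge(C, B). Edges now: 4
Compute levels (Kahn BFS):
  sources (in-degree 0): D, E
  process D: level=0
    D->C: in-degree(C)=1, level(C)>=1
  process E: level=0
    E->A: in-degree(A)=0, level(A)=1, enqueue
    E->C: in-degree(C)=0, level(C)=1, enqueue
  process A: level=1
  process C: level=1
    C->B: in-degree(B)=0, level(B)=2, enqueue
  process B: level=2
All levels: A:1, B:2, C:1, D:0, E:0
level(B) = 2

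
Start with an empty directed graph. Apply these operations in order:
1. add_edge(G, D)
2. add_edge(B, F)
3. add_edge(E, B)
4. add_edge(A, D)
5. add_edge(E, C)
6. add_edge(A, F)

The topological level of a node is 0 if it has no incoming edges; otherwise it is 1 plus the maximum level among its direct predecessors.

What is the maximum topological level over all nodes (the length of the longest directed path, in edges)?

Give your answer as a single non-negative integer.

Answer: 2

Derivation:
Op 1: add_edge(G, D). Edges now: 1
Op 2: add_edge(B, F). Edges now: 2
Op 3: add_edge(E, B). Edges now: 3
Op 4: add_edge(A, D). Edges now: 4
Op 5: add_edge(E, C). Edges now: 5
Op 6: add_edge(A, F). Edges now: 6
Compute levels (Kahn BFS):
  sources (in-degree 0): A, E, G
  process A: level=0
    A->D: in-degree(D)=1, level(D)>=1
    A->F: in-degree(F)=1, level(F)>=1
  process E: level=0
    E->B: in-degree(B)=0, level(B)=1, enqueue
    E->C: in-degree(C)=0, level(C)=1, enqueue
  process G: level=0
    G->D: in-degree(D)=0, level(D)=1, enqueue
  process B: level=1
    B->F: in-degree(F)=0, level(F)=2, enqueue
  process C: level=1
  process D: level=1
  process F: level=2
All levels: A:0, B:1, C:1, D:1, E:0, F:2, G:0
max level = 2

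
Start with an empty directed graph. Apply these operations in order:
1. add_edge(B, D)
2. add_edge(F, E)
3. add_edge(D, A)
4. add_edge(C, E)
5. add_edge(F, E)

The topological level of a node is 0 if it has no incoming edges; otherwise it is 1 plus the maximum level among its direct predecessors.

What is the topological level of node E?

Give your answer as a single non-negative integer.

Op 1: add_edge(B, D). Edges now: 1
Op 2: add_edge(F, E). Edges now: 2
Op 3: add_edge(D, A). Edges now: 3
Op 4: add_edge(C, E). Edges now: 4
Op 5: add_edge(F, E) (duplicate, no change). Edges now: 4
Compute levels (Kahn BFS):
  sources (in-degree 0): B, C, F
  process B: level=0
    B->D: in-degree(D)=0, level(D)=1, enqueue
  process C: level=0
    C->E: in-degree(E)=1, level(E)>=1
  process F: level=0
    F->E: in-degree(E)=0, level(E)=1, enqueue
  process D: level=1
    D->A: in-degree(A)=0, level(A)=2, enqueue
  process E: level=1
  process A: level=2
All levels: A:2, B:0, C:0, D:1, E:1, F:0
level(E) = 1

Answer: 1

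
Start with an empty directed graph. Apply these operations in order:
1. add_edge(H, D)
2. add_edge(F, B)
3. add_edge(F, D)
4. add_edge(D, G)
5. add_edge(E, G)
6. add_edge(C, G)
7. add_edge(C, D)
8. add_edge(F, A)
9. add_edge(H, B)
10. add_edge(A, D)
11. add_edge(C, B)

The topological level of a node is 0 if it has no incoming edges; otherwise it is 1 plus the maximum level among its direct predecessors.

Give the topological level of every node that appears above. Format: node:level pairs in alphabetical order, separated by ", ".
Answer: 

Op 1: add_edge(H, D). Edges now: 1
Op 2: add_edge(F, B). Edges now: 2
Op 3: add_edge(F, D). Edges now: 3
Op 4: add_edge(D, G). Edges now: 4
Op 5: add_edge(E, G). Edges now: 5
Op 6: add_edge(C, G). Edges now: 6
Op 7: add_edge(C, D). Edges now: 7
Op 8: add_edge(F, A). Edges now: 8
Op 9: add_edge(H, B). Edges now: 9
Op 10: add_edge(A, D). Edges now: 10
Op 11: add_edge(C, B). Edges now: 11
Compute levels (Kahn BFS):
  sources (in-degree 0): C, E, F, H
  process C: level=0
    C->B: in-degree(B)=2, level(B)>=1
    C->D: in-degree(D)=3, level(D)>=1
    C->G: in-degree(G)=2, level(G)>=1
  process E: level=0
    E->G: in-degree(G)=1, level(G)>=1
  process F: level=0
    F->A: in-degree(A)=0, level(A)=1, enqueue
    F->B: in-degree(B)=1, level(B)>=1
    F->D: in-degree(D)=2, level(D)>=1
  process H: level=0
    H->B: in-degree(B)=0, level(B)=1, enqueue
    H->D: in-degree(D)=1, level(D)>=1
  process A: level=1
    A->D: in-degree(D)=0, level(D)=2, enqueue
  process B: level=1
  process D: level=2
    D->G: in-degree(G)=0, level(G)=3, enqueue
  process G: level=3
All levels: A:1, B:1, C:0, D:2, E:0, F:0, G:3, H:0

Answer: A:1, B:1, C:0, D:2, E:0, F:0, G:3, H:0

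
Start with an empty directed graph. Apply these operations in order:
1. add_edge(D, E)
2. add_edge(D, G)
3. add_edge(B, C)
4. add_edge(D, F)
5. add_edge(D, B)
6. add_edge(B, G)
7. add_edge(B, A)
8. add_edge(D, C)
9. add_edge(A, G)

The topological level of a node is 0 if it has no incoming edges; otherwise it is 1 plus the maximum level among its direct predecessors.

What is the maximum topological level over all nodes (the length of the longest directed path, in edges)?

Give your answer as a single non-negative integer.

Answer: 3

Derivation:
Op 1: add_edge(D, E). Edges now: 1
Op 2: add_edge(D, G). Edges now: 2
Op 3: add_edge(B, C). Edges now: 3
Op 4: add_edge(D, F). Edges now: 4
Op 5: add_edge(D, B). Edges now: 5
Op 6: add_edge(B, G). Edges now: 6
Op 7: add_edge(B, A). Edges now: 7
Op 8: add_edge(D, C). Edges now: 8
Op 9: add_edge(A, G). Edges now: 9
Compute levels (Kahn BFS):
  sources (in-degree 0): D
  process D: level=0
    D->B: in-degree(B)=0, level(B)=1, enqueue
    D->C: in-degree(C)=1, level(C)>=1
    D->E: in-degree(E)=0, level(E)=1, enqueue
    D->F: in-degree(F)=0, level(F)=1, enqueue
    D->G: in-degree(G)=2, level(G)>=1
  process B: level=1
    B->A: in-degree(A)=0, level(A)=2, enqueue
    B->C: in-degree(C)=0, level(C)=2, enqueue
    B->G: in-degree(G)=1, level(G)>=2
  process E: level=1
  process F: level=1
  process A: level=2
    A->G: in-degree(G)=0, level(G)=3, enqueue
  process C: level=2
  process G: level=3
All levels: A:2, B:1, C:2, D:0, E:1, F:1, G:3
max level = 3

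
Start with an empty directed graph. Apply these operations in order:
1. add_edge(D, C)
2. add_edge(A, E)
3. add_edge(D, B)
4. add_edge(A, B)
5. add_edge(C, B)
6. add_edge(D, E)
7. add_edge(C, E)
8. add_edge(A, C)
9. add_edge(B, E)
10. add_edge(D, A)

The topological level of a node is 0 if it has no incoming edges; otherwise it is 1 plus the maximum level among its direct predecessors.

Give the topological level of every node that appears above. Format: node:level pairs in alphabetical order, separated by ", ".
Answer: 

Answer: A:1, B:3, C:2, D:0, E:4

Derivation:
Op 1: add_edge(D, C). Edges now: 1
Op 2: add_edge(A, E). Edges now: 2
Op 3: add_edge(D, B). Edges now: 3
Op 4: add_edge(A, B). Edges now: 4
Op 5: add_edge(C, B). Edges now: 5
Op 6: add_edge(D, E). Edges now: 6
Op 7: add_edge(C, E). Edges now: 7
Op 8: add_edge(A, C). Edges now: 8
Op 9: add_edge(B, E). Edges now: 9
Op 10: add_edge(D, A). Edges now: 10
Compute levels (Kahn BFS):
  sources (in-degree 0): D
  process D: level=0
    D->A: in-degree(A)=0, level(A)=1, enqueue
    D->B: in-degree(B)=2, level(B)>=1
    D->C: in-degree(C)=1, level(C)>=1
    D->E: in-degree(E)=3, level(E)>=1
  process A: level=1
    A->B: in-degree(B)=1, level(B)>=2
    A->C: in-degree(C)=0, level(C)=2, enqueue
    A->E: in-degree(E)=2, level(E)>=2
  process C: level=2
    C->B: in-degree(B)=0, level(B)=3, enqueue
    C->E: in-degree(E)=1, level(E)>=3
  process B: level=3
    B->E: in-degree(E)=0, level(E)=4, enqueue
  process E: level=4
All levels: A:1, B:3, C:2, D:0, E:4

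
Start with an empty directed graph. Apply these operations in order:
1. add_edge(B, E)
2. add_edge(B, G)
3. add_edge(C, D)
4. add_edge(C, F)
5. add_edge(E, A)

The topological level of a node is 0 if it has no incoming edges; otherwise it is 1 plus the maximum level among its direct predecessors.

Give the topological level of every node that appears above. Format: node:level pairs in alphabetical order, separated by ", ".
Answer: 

Op 1: add_edge(B, E). Edges now: 1
Op 2: add_edge(B, G). Edges now: 2
Op 3: add_edge(C, D). Edges now: 3
Op 4: add_edge(C, F). Edges now: 4
Op 5: add_edge(E, A). Edges now: 5
Compute levels (Kahn BFS):
  sources (in-degree 0): B, C
  process B: level=0
    B->E: in-degree(E)=0, level(E)=1, enqueue
    B->G: in-degree(G)=0, level(G)=1, enqueue
  process C: level=0
    C->D: in-degree(D)=0, level(D)=1, enqueue
    C->F: in-degree(F)=0, level(F)=1, enqueue
  process E: level=1
    E->A: in-degree(A)=0, level(A)=2, enqueue
  process G: level=1
  process D: level=1
  process F: level=1
  process A: level=2
All levels: A:2, B:0, C:0, D:1, E:1, F:1, G:1

Answer: A:2, B:0, C:0, D:1, E:1, F:1, G:1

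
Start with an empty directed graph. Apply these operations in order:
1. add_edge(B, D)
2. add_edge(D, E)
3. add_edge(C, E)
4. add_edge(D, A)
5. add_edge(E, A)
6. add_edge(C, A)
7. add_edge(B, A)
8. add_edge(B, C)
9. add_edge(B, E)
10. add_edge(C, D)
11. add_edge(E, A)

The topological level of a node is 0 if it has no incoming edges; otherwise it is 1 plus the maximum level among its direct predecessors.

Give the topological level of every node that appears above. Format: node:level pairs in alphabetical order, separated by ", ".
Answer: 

Op 1: add_edge(B, D). Edges now: 1
Op 2: add_edge(D, E). Edges now: 2
Op 3: add_edge(C, E). Edges now: 3
Op 4: add_edge(D, A). Edges now: 4
Op 5: add_edge(E, A). Edges now: 5
Op 6: add_edge(C, A). Edges now: 6
Op 7: add_edge(B, A). Edges now: 7
Op 8: add_edge(B, C). Edges now: 8
Op 9: add_edge(B, E). Edges now: 9
Op 10: add_edge(C, D). Edges now: 10
Op 11: add_edge(E, A) (duplicate, no change). Edges now: 10
Compute levels (Kahn BFS):
  sources (in-degree 0): B
  process B: level=0
    B->A: in-degree(A)=3, level(A)>=1
    B->C: in-degree(C)=0, level(C)=1, enqueue
    B->D: in-degree(D)=1, level(D)>=1
    B->E: in-degree(E)=2, level(E)>=1
  process C: level=1
    C->A: in-degree(A)=2, level(A)>=2
    C->D: in-degree(D)=0, level(D)=2, enqueue
    C->E: in-degree(E)=1, level(E)>=2
  process D: level=2
    D->A: in-degree(A)=1, level(A)>=3
    D->E: in-degree(E)=0, level(E)=3, enqueue
  process E: level=3
    E->A: in-degree(A)=0, level(A)=4, enqueue
  process A: level=4
All levels: A:4, B:0, C:1, D:2, E:3

Answer: A:4, B:0, C:1, D:2, E:3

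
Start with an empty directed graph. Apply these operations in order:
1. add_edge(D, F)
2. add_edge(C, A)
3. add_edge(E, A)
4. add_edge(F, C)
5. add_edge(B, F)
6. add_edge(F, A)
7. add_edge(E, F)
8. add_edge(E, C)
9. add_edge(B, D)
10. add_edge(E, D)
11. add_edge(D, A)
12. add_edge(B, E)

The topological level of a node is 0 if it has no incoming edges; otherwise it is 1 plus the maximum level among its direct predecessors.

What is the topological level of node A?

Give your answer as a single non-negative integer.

Op 1: add_edge(D, F). Edges now: 1
Op 2: add_edge(C, A). Edges now: 2
Op 3: add_edge(E, A). Edges now: 3
Op 4: add_edge(F, C). Edges now: 4
Op 5: add_edge(B, F). Edges now: 5
Op 6: add_edge(F, A). Edges now: 6
Op 7: add_edge(E, F). Edges now: 7
Op 8: add_edge(E, C). Edges now: 8
Op 9: add_edge(B, D). Edges now: 9
Op 10: add_edge(E, D). Edges now: 10
Op 11: add_edge(D, A). Edges now: 11
Op 12: add_edge(B, E). Edges now: 12
Compute levels (Kahn BFS):
  sources (in-degree 0): B
  process B: level=0
    B->D: in-degree(D)=1, level(D)>=1
    B->E: in-degree(E)=0, level(E)=1, enqueue
    B->F: in-degree(F)=2, level(F)>=1
  process E: level=1
    E->A: in-degree(A)=3, level(A)>=2
    E->C: in-degree(C)=1, level(C)>=2
    E->D: in-degree(D)=0, level(D)=2, enqueue
    E->F: in-degree(F)=1, level(F)>=2
  process D: level=2
    D->A: in-degree(A)=2, level(A)>=3
    D->F: in-degree(F)=0, level(F)=3, enqueue
  process F: level=3
    F->A: in-degree(A)=1, level(A)>=4
    F->C: in-degree(C)=0, level(C)=4, enqueue
  process C: level=4
    C->A: in-degree(A)=0, level(A)=5, enqueue
  process A: level=5
All levels: A:5, B:0, C:4, D:2, E:1, F:3
level(A) = 5

Answer: 5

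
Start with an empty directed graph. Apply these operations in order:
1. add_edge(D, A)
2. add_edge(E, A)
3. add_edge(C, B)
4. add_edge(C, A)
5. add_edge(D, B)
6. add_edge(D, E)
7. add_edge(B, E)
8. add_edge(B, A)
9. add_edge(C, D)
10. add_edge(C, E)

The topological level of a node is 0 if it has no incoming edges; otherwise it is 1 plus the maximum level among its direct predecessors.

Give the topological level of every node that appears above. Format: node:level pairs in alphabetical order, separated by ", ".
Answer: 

Answer: A:4, B:2, C:0, D:1, E:3

Derivation:
Op 1: add_edge(D, A). Edges now: 1
Op 2: add_edge(E, A). Edges now: 2
Op 3: add_edge(C, B). Edges now: 3
Op 4: add_edge(C, A). Edges now: 4
Op 5: add_edge(D, B). Edges now: 5
Op 6: add_edge(D, E). Edges now: 6
Op 7: add_edge(B, E). Edges now: 7
Op 8: add_edge(B, A). Edges now: 8
Op 9: add_edge(C, D). Edges now: 9
Op 10: add_edge(C, E). Edges now: 10
Compute levels (Kahn BFS):
  sources (in-degree 0): C
  process C: level=0
    C->A: in-degree(A)=3, level(A)>=1
    C->B: in-degree(B)=1, level(B)>=1
    C->D: in-degree(D)=0, level(D)=1, enqueue
    C->E: in-degree(E)=2, level(E)>=1
  process D: level=1
    D->A: in-degree(A)=2, level(A)>=2
    D->B: in-degree(B)=0, level(B)=2, enqueue
    D->E: in-degree(E)=1, level(E)>=2
  process B: level=2
    B->A: in-degree(A)=1, level(A)>=3
    B->E: in-degree(E)=0, level(E)=3, enqueue
  process E: level=3
    E->A: in-degree(A)=0, level(A)=4, enqueue
  process A: level=4
All levels: A:4, B:2, C:0, D:1, E:3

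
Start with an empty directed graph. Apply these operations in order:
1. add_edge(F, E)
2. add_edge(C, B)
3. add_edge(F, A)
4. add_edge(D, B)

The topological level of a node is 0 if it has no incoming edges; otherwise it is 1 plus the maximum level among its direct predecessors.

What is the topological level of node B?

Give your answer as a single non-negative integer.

Op 1: add_edge(F, E). Edges now: 1
Op 2: add_edge(C, B). Edges now: 2
Op 3: add_edge(F, A). Edges now: 3
Op 4: add_edge(D, B). Edges now: 4
Compute levels (Kahn BFS):
  sources (in-degree 0): C, D, F
  process C: level=0
    C->B: in-degree(B)=1, level(B)>=1
  process D: level=0
    D->B: in-degree(B)=0, level(B)=1, enqueue
  process F: level=0
    F->A: in-degree(A)=0, level(A)=1, enqueue
    F->E: in-degree(E)=0, level(E)=1, enqueue
  process B: level=1
  process A: level=1
  process E: level=1
All levels: A:1, B:1, C:0, D:0, E:1, F:0
level(B) = 1

Answer: 1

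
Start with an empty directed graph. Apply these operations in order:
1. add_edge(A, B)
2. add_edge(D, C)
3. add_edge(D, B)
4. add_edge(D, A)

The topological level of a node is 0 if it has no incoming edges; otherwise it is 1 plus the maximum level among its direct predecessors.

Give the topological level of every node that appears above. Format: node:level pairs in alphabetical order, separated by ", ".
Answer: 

Op 1: add_edge(A, B). Edges now: 1
Op 2: add_edge(D, C). Edges now: 2
Op 3: add_edge(D, B). Edges now: 3
Op 4: add_edge(D, A). Edges now: 4
Compute levels (Kahn BFS):
  sources (in-degree 0): D
  process D: level=0
    D->A: in-degree(A)=0, level(A)=1, enqueue
    D->B: in-degree(B)=1, level(B)>=1
    D->C: in-degree(C)=0, level(C)=1, enqueue
  process A: level=1
    A->B: in-degree(B)=0, level(B)=2, enqueue
  process C: level=1
  process B: level=2
All levels: A:1, B:2, C:1, D:0

Answer: A:1, B:2, C:1, D:0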